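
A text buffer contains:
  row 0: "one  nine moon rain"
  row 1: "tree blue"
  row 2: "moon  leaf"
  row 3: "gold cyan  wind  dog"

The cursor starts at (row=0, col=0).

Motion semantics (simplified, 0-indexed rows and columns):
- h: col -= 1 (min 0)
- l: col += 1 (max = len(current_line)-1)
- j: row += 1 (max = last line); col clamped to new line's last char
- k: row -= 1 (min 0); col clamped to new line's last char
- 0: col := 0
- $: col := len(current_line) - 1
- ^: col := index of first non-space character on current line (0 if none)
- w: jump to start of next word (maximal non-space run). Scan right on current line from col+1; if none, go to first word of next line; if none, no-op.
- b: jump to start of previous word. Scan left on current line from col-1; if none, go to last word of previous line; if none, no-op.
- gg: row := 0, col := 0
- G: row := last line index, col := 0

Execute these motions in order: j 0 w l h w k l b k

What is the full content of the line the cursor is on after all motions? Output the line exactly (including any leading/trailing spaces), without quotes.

After 1 (j): row=1 col=0 char='t'
After 2 (0): row=1 col=0 char='t'
After 3 (w): row=1 col=5 char='b'
After 4 (l): row=1 col=6 char='l'
After 5 (h): row=1 col=5 char='b'
After 6 (w): row=2 col=0 char='m'
After 7 (k): row=1 col=0 char='t'
After 8 (l): row=1 col=1 char='r'
After 9 (b): row=1 col=0 char='t'
After 10 (k): row=0 col=0 char='o'

Answer: one  nine moon rain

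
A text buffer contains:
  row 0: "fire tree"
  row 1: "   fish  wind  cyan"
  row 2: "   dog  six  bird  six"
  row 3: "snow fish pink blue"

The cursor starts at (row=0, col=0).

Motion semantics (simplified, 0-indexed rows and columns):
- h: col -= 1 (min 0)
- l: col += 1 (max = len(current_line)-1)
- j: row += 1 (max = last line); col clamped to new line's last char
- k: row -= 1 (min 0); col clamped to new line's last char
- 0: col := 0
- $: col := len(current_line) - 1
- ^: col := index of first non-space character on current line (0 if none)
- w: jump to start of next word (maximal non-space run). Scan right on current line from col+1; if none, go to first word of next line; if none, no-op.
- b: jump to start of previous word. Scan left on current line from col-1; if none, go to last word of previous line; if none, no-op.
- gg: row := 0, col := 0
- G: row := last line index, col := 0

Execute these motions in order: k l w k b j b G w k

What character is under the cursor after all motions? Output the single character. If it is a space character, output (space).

After 1 (k): row=0 col=0 char='f'
After 2 (l): row=0 col=1 char='i'
After 3 (w): row=0 col=5 char='t'
After 4 (k): row=0 col=5 char='t'
After 5 (b): row=0 col=0 char='f'
After 6 (j): row=1 col=0 char='_'
After 7 (b): row=0 col=5 char='t'
After 8 (G): row=3 col=0 char='s'
After 9 (w): row=3 col=5 char='f'
After 10 (k): row=2 col=5 char='g'

Answer: g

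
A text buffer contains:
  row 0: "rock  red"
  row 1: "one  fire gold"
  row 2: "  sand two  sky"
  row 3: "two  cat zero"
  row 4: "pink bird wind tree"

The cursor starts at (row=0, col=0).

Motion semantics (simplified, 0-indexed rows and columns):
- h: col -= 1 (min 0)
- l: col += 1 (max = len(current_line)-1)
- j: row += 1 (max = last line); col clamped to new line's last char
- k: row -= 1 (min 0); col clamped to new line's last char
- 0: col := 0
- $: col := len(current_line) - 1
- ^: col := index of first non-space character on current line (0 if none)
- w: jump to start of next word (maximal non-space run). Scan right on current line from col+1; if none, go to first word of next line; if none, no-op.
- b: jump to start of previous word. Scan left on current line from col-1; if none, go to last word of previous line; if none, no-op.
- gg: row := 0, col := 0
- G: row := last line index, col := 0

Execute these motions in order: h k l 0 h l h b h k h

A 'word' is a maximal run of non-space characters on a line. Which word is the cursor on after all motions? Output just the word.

Answer: rock

Derivation:
After 1 (h): row=0 col=0 char='r'
After 2 (k): row=0 col=0 char='r'
After 3 (l): row=0 col=1 char='o'
After 4 (0): row=0 col=0 char='r'
After 5 (h): row=0 col=0 char='r'
After 6 (l): row=0 col=1 char='o'
After 7 (h): row=0 col=0 char='r'
After 8 (b): row=0 col=0 char='r'
After 9 (h): row=0 col=0 char='r'
After 10 (k): row=0 col=0 char='r'
After 11 (h): row=0 col=0 char='r'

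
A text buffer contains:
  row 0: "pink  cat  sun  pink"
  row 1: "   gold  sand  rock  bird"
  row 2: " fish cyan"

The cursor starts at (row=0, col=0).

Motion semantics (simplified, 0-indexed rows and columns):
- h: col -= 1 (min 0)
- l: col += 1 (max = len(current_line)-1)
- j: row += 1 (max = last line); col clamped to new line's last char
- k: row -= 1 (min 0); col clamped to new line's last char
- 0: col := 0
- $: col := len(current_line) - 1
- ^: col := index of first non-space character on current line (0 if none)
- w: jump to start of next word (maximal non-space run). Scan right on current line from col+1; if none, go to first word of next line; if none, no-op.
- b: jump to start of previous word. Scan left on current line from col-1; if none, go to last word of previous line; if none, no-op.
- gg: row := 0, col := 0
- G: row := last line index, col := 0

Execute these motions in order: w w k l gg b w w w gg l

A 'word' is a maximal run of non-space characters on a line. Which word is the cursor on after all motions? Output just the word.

Answer: pink

Derivation:
After 1 (w): row=0 col=6 char='c'
After 2 (w): row=0 col=11 char='s'
After 3 (k): row=0 col=11 char='s'
After 4 (l): row=0 col=12 char='u'
After 5 (gg): row=0 col=0 char='p'
After 6 (b): row=0 col=0 char='p'
After 7 (w): row=0 col=6 char='c'
After 8 (w): row=0 col=11 char='s'
After 9 (w): row=0 col=16 char='p'
After 10 (gg): row=0 col=0 char='p'
After 11 (l): row=0 col=1 char='i'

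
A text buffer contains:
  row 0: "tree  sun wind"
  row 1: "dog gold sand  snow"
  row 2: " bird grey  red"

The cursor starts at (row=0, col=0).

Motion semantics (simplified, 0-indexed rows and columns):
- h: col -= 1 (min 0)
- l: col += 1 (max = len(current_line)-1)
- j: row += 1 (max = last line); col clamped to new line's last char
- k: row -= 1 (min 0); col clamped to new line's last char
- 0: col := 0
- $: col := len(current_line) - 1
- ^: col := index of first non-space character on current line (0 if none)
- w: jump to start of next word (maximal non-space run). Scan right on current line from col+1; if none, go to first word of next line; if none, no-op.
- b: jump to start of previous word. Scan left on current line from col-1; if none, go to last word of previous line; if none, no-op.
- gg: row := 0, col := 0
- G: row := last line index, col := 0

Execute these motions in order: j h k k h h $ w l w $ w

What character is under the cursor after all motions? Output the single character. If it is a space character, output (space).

After 1 (j): row=1 col=0 char='d'
After 2 (h): row=1 col=0 char='d'
After 3 (k): row=0 col=0 char='t'
After 4 (k): row=0 col=0 char='t'
After 5 (h): row=0 col=0 char='t'
After 6 (h): row=0 col=0 char='t'
After 7 ($): row=0 col=13 char='d'
After 8 (w): row=1 col=0 char='d'
After 9 (l): row=1 col=1 char='o'
After 10 (w): row=1 col=4 char='g'
After 11 ($): row=1 col=18 char='w'
After 12 (w): row=2 col=1 char='b'

Answer: b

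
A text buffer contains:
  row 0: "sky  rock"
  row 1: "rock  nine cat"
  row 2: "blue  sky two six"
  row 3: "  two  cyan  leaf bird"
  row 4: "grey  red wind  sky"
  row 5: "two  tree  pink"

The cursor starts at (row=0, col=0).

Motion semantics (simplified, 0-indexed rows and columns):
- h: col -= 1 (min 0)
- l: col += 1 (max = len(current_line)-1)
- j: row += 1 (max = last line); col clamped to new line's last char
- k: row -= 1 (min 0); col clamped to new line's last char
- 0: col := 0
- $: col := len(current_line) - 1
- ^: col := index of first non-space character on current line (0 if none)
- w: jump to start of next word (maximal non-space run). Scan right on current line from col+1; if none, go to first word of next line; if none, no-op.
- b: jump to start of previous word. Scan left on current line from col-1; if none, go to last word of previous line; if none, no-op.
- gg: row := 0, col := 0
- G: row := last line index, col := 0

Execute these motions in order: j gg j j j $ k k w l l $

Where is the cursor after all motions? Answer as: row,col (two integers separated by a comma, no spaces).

After 1 (j): row=1 col=0 char='r'
After 2 (gg): row=0 col=0 char='s'
After 3 (j): row=1 col=0 char='r'
After 4 (j): row=2 col=0 char='b'
After 5 (j): row=3 col=0 char='_'
After 6 ($): row=3 col=21 char='d'
After 7 (k): row=2 col=16 char='x'
After 8 (k): row=1 col=13 char='t'
After 9 (w): row=2 col=0 char='b'
After 10 (l): row=2 col=1 char='l'
After 11 (l): row=2 col=2 char='u'
After 12 ($): row=2 col=16 char='x'

Answer: 2,16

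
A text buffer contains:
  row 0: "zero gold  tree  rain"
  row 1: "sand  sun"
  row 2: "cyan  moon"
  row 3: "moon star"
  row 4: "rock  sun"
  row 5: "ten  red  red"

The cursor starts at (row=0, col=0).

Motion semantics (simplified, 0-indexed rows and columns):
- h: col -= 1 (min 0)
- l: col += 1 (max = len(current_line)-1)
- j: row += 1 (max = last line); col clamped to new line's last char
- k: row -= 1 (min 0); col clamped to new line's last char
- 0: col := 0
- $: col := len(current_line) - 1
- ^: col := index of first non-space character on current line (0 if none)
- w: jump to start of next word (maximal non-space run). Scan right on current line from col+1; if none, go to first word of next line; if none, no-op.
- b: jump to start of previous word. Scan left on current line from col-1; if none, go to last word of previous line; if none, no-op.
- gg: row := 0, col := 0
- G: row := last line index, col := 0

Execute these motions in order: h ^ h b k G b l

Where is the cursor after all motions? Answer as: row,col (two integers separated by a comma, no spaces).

Answer: 4,7

Derivation:
After 1 (h): row=0 col=0 char='z'
After 2 (^): row=0 col=0 char='z'
After 3 (h): row=0 col=0 char='z'
After 4 (b): row=0 col=0 char='z'
After 5 (k): row=0 col=0 char='z'
After 6 (G): row=5 col=0 char='t'
After 7 (b): row=4 col=6 char='s'
After 8 (l): row=4 col=7 char='u'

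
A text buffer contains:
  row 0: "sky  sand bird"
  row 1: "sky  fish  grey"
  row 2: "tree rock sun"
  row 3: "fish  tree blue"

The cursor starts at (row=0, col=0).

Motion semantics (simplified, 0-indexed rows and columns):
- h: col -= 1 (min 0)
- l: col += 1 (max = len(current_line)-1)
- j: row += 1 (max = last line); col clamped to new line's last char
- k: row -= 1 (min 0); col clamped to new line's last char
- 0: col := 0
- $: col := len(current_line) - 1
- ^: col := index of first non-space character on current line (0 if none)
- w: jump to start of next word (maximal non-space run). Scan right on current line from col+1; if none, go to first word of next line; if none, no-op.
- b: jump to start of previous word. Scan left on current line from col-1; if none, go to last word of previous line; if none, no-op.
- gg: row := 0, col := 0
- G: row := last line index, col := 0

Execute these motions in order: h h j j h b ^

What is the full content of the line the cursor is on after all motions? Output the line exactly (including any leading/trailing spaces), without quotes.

Answer: sky  fish  grey

Derivation:
After 1 (h): row=0 col=0 char='s'
After 2 (h): row=0 col=0 char='s'
After 3 (j): row=1 col=0 char='s'
After 4 (j): row=2 col=0 char='t'
After 5 (h): row=2 col=0 char='t'
After 6 (b): row=1 col=11 char='g'
After 7 (^): row=1 col=0 char='s'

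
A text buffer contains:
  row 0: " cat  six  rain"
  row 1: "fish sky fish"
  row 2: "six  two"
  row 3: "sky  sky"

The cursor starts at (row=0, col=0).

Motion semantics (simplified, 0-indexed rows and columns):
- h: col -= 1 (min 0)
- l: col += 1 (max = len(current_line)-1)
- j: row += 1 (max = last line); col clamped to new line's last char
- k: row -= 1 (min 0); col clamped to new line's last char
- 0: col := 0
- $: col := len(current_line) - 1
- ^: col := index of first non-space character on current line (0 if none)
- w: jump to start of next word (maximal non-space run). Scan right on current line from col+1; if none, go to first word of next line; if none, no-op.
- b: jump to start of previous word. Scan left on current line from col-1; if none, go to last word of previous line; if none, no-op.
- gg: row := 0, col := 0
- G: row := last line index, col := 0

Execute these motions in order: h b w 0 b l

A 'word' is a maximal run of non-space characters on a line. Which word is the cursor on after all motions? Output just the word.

Answer: cat

Derivation:
After 1 (h): row=0 col=0 char='_'
After 2 (b): row=0 col=0 char='_'
After 3 (w): row=0 col=1 char='c'
After 4 (0): row=0 col=0 char='_'
After 5 (b): row=0 col=0 char='_'
After 6 (l): row=0 col=1 char='c'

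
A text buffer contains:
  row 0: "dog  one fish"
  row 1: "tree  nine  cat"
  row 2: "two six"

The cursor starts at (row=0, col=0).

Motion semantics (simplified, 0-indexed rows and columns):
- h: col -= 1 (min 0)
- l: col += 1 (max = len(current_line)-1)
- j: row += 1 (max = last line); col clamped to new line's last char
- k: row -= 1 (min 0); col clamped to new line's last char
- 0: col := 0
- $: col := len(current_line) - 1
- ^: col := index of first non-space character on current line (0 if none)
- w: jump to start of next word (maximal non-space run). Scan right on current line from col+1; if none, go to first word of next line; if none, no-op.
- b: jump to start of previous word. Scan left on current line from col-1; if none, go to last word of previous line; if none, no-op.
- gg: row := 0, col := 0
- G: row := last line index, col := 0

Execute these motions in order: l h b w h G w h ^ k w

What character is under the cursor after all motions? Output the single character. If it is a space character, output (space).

Answer: n

Derivation:
After 1 (l): row=0 col=1 char='o'
After 2 (h): row=0 col=0 char='d'
After 3 (b): row=0 col=0 char='d'
After 4 (w): row=0 col=5 char='o'
After 5 (h): row=0 col=4 char='_'
After 6 (G): row=2 col=0 char='t'
After 7 (w): row=2 col=4 char='s'
After 8 (h): row=2 col=3 char='_'
After 9 (^): row=2 col=0 char='t'
After 10 (k): row=1 col=0 char='t'
After 11 (w): row=1 col=6 char='n'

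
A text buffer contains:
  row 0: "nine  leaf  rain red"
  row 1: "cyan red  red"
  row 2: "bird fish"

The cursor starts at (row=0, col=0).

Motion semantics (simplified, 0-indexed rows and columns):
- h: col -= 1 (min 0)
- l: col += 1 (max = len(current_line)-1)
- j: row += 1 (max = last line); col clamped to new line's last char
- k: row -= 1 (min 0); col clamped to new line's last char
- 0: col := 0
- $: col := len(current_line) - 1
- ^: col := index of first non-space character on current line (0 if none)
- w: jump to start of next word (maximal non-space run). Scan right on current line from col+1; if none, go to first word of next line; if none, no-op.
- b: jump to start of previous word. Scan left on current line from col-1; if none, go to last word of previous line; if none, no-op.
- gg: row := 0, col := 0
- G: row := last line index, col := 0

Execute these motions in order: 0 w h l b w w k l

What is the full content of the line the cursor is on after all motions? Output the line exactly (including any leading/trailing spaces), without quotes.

Answer: nine  leaf  rain red

Derivation:
After 1 (0): row=0 col=0 char='n'
After 2 (w): row=0 col=6 char='l'
After 3 (h): row=0 col=5 char='_'
After 4 (l): row=0 col=6 char='l'
After 5 (b): row=0 col=0 char='n'
After 6 (w): row=0 col=6 char='l'
After 7 (w): row=0 col=12 char='r'
After 8 (k): row=0 col=12 char='r'
After 9 (l): row=0 col=13 char='a'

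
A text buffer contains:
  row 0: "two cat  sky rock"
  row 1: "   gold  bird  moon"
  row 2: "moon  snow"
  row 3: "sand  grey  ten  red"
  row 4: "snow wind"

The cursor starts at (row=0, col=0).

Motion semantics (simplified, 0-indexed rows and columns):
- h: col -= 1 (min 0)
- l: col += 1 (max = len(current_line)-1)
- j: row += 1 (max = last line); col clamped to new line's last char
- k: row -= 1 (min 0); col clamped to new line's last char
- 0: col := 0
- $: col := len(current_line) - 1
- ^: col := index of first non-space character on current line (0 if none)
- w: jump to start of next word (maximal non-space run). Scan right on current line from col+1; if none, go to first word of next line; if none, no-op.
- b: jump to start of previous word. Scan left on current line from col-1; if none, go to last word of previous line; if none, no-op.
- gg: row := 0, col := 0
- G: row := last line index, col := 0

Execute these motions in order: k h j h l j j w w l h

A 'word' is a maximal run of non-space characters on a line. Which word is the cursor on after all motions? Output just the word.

After 1 (k): row=0 col=0 char='t'
After 2 (h): row=0 col=0 char='t'
After 3 (j): row=1 col=0 char='_'
After 4 (h): row=1 col=0 char='_'
After 5 (l): row=1 col=1 char='_'
After 6 (j): row=2 col=1 char='o'
After 7 (j): row=3 col=1 char='a'
After 8 (w): row=3 col=6 char='g'
After 9 (w): row=3 col=12 char='t'
After 10 (l): row=3 col=13 char='e'
After 11 (h): row=3 col=12 char='t'

Answer: ten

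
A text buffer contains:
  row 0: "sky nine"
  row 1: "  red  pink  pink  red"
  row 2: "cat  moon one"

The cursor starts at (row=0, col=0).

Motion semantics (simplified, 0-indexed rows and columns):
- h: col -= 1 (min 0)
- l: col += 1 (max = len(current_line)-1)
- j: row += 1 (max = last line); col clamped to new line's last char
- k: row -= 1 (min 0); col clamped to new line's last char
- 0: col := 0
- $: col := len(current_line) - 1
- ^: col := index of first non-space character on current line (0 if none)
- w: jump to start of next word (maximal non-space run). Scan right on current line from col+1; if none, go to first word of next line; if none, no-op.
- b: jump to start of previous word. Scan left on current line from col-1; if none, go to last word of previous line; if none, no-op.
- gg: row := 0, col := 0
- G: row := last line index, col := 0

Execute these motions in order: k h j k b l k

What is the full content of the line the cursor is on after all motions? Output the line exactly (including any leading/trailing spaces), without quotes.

Answer: sky nine

Derivation:
After 1 (k): row=0 col=0 char='s'
After 2 (h): row=0 col=0 char='s'
After 3 (j): row=1 col=0 char='_'
After 4 (k): row=0 col=0 char='s'
After 5 (b): row=0 col=0 char='s'
After 6 (l): row=0 col=1 char='k'
After 7 (k): row=0 col=1 char='k'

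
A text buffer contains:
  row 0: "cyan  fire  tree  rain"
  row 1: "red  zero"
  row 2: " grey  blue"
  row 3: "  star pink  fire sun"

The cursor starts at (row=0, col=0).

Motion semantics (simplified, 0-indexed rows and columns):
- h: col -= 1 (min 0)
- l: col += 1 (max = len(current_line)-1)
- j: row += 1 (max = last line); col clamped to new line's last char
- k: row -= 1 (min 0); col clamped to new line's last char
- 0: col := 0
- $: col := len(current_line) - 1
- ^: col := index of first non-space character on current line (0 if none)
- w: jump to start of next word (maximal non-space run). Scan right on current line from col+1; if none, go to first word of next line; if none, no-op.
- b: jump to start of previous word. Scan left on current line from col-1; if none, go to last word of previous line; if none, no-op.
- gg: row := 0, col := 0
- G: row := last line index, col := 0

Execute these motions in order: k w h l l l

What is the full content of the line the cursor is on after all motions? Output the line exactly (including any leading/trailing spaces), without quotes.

After 1 (k): row=0 col=0 char='c'
After 2 (w): row=0 col=6 char='f'
After 3 (h): row=0 col=5 char='_'
After 4 (l): row=0 col=6 char='f'
After 5 (l): row=0 col=7 char='i'
After 6 (l): row=0 col=8 char='r'

Answer: cyan  fire  tree  rain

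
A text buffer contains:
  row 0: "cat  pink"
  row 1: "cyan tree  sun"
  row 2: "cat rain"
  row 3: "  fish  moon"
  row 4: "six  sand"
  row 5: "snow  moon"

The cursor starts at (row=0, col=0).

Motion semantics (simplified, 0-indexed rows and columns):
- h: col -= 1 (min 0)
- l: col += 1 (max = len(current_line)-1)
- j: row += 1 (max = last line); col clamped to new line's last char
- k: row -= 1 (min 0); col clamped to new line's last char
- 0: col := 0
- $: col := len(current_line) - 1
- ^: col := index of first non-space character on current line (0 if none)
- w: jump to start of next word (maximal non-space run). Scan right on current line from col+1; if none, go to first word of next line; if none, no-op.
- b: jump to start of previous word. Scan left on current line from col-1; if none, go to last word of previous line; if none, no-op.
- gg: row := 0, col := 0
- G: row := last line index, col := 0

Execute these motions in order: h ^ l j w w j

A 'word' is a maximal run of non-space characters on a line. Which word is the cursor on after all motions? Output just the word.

After 1 (h): row=0 col=0 char='c'
After 2 (^): row=0 col=0 char='c'
After 3 (l): row=0 col=1 char='a'
After 4 (j): row=1 col=1 char='y'
After 5 (w): row=1 col=5 char='t'
After 6 (w): row=1 col=11 char='s'
After 7 (j): row=2 col=7 char='n'

Answer: rain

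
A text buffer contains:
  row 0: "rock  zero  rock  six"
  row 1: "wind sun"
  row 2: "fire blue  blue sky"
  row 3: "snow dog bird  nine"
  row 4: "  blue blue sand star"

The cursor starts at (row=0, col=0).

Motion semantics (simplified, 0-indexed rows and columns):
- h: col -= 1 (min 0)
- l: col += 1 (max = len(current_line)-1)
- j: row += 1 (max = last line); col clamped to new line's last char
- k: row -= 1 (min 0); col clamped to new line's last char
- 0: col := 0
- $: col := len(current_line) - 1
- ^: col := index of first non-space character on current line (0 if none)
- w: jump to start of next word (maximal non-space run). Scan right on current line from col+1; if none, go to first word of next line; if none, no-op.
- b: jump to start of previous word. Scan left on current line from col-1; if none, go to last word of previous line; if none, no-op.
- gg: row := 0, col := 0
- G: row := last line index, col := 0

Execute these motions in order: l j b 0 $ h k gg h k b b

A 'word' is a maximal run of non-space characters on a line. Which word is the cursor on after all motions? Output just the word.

After 1 (l): row=0 col=1 char='o'
After 2 (j): row=1 col=1 char='i'
After 3 (b): row=1 col=0 char='w'
After 4 (0): row=1 col=0 char='w'
After 5 ($): row=1 col=7 char='n'
After 6 (h): row=1 col=6 char='u'
After 7 (k): row=0 col=6 char='z'
After 8 (gg): row=0 col=0 char='r'
After 9 (h): row=0 col=0 char='r'
After 10 (k): row=0 col=0 char='r'
After 11 (b): row=0 col=0 char='r'
After 12 (b): row=0 col=0 char='r'

Answer: rock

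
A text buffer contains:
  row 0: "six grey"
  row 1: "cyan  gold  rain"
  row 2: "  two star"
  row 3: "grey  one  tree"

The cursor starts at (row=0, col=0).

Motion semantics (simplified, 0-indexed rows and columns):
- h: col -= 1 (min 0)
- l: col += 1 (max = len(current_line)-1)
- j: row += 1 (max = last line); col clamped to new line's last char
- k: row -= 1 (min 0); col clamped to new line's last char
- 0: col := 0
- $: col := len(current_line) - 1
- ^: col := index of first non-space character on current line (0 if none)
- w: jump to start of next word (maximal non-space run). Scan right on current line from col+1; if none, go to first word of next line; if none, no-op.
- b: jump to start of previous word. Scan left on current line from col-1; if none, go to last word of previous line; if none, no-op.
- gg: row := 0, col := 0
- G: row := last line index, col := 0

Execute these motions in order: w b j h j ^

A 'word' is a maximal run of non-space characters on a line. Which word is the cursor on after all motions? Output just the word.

Answer: two

Derivation:
After 1 (w): row=0 col=4 char='g'
After 2 (b): row=0 col=0 char='s'
After 3 (j): row=1 col=0 char='c'
After 4 (h): row=1 col=0 char='c'
After 5 (j): row=2 col=0 char='_'
After 6 (^): row=2 col=2 char='t'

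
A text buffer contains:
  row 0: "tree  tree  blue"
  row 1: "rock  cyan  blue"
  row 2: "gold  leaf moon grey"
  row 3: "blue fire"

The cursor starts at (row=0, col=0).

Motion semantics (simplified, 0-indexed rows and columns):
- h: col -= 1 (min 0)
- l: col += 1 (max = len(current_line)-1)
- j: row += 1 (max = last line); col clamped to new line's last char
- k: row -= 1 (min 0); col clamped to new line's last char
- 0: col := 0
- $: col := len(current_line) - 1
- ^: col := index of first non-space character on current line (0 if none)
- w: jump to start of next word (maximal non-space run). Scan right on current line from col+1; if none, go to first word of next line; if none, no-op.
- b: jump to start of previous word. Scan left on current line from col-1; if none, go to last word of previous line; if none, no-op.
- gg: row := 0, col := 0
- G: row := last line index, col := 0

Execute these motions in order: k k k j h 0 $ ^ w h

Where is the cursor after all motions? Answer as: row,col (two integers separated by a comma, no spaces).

Answer: 1,5

Derivation:
After 1 (k): row=0 col=0 char='t'
After 2 (k): row=0 col=0 char='t'
After 3 (k): row=0 col=0 char='t'
After 4 (j): row=1 col=0 char='r'
After 5 (h): row=1 col=0 char='r'
After 6 (0): row=1 col=0 char='r'
After 7 ($): row=1 col=15 char='e'
After 8 (^): row=1 col=0 char='r'
After 9 (w): row=1 col=6 char='c'
After 10 (h): row=1 col=5 char='_'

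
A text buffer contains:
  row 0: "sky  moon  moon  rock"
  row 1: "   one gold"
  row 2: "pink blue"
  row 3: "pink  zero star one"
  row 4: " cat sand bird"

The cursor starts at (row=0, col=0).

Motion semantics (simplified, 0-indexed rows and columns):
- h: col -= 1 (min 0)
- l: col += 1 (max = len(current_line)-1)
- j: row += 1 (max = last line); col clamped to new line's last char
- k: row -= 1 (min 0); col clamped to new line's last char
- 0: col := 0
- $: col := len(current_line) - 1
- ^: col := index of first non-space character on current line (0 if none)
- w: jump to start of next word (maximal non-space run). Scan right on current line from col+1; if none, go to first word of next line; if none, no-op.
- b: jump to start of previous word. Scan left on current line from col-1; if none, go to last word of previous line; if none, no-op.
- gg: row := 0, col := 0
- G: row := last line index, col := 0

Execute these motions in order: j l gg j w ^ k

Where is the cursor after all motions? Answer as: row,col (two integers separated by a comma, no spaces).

Answer: 0,3

Derivation:
After 1 (j): row=1 col=0 char='_'
After 2 (l): row=1 col=1 char='_'
After 3 (gg): row=0 col=0 char='s'
After 4 (j): row=1 col=0 char='_'
After 5 (w): row=1 col=3 char='o'
After 6 (^): row=1 col=3 char='o'
After 7 (k): row=0 col=3 char='_'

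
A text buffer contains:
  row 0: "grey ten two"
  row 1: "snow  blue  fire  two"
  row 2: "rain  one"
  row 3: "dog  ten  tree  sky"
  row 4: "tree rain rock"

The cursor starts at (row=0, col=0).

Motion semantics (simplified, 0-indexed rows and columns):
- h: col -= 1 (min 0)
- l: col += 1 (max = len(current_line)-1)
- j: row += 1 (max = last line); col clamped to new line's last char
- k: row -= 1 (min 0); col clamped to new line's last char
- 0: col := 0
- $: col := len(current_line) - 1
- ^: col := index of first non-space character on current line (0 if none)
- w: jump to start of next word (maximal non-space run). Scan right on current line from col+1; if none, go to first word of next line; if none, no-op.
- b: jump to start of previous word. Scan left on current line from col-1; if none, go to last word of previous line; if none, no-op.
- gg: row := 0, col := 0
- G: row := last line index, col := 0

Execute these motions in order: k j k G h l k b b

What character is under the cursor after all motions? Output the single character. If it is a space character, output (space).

After 1 (k): row=0 col=0 char='g'
After 2 (j): row=1 col=0 char='s'
After 3 (k): row=0 col=0 char='g'
After 4 (G): row=4 col=0 char='t'
After 5 (h): row=4 col=0 char='t'
After 6 (l): row=4 col=1 char='r'
After 7 (k): row=3 col=1 char='o'
After 8 (b): row=3 col=0 char='d'
After 9 (b): row=2 col=6 char='o'

Answer: o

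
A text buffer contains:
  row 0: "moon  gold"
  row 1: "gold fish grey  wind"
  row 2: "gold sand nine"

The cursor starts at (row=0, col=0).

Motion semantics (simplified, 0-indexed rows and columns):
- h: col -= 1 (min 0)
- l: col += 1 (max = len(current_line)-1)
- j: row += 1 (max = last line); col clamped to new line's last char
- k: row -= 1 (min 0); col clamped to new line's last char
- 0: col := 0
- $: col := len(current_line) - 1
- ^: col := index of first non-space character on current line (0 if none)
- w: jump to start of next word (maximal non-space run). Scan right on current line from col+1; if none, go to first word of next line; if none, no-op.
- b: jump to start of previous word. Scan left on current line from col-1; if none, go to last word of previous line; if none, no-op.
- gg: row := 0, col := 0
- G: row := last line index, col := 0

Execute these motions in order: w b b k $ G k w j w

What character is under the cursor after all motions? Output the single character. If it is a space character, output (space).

Answer: n

Derivation:
After 1 (w): row=0 col=6 char='g'
After 2 (b): row=0 col=0 char='m'
After 3 (b): row=0 col=0 char='m'
After 4 (k): row=0 col=0 char='m'
After 5 ($): row=0 col=9 char='d'
After 6 (G): row=2 col=0 char='g'
After 7 (k): row=1 col=0 char='g'
After 8 (w): row=1 col=5 char='f'
After 9 (j): row=2 col=5 char='s'
After 10 (w): row=2 col=10 char='n'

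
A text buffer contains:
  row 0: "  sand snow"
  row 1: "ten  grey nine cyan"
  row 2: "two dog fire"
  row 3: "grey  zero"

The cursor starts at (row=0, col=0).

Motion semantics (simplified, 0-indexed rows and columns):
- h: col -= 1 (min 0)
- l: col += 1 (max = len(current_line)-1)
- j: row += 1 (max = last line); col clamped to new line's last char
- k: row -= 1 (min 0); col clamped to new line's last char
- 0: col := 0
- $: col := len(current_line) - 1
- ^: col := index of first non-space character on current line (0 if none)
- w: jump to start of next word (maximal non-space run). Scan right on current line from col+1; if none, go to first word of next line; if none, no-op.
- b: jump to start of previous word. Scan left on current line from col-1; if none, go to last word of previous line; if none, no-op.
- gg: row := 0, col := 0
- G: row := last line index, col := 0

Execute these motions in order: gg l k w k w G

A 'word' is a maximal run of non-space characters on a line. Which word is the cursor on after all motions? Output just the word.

After 1 (gg): row=0 col=0 char='_'
After 2 (l): row=0 col=1 char='_'
After 3 (k): row=0 col=1 char='_'
After 4 (w): row=0 col=2 char='s'
After 5 (k): row=0 col=2 char='s'
After 6 (w): row=0 col=7 char='s'
After 7 (G): row=3 col=0 char='g'

Answer: grey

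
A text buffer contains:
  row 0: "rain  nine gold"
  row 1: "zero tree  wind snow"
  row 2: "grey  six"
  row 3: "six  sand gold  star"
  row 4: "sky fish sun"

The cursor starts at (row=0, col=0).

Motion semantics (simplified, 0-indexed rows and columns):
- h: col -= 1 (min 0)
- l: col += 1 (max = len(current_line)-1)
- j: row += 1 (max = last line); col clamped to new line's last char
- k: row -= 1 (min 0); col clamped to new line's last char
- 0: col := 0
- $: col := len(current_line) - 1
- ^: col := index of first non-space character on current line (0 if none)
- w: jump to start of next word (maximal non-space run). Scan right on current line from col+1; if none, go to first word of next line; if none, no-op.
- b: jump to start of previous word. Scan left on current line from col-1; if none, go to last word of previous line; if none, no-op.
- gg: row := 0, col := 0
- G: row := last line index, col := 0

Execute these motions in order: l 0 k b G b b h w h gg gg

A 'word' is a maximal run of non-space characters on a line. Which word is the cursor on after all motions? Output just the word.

After 1 (l): row=0 col=1 char='a'
After 2 (0): row=0 col=0 char='r'
After 3 (k): row=0 col=0 char='r'
After 4 (b): row=0 col=0 char='r'
After 5 (G): row=4 col=0 char='s'
After 6 (b): row=3 col=16 char='s'
After 7 (b): row=3 col=10 char='g'
After 8 (h): row=3 col=9 char='_'
After 9 (w): row=3 col=10 char='g'
After 10 (h): row=3 col=9 char='_'
After 11 (gg): row=0 col=0 char='r'
After 12 (gg): row=0 col=0 char='r'

Answer: rain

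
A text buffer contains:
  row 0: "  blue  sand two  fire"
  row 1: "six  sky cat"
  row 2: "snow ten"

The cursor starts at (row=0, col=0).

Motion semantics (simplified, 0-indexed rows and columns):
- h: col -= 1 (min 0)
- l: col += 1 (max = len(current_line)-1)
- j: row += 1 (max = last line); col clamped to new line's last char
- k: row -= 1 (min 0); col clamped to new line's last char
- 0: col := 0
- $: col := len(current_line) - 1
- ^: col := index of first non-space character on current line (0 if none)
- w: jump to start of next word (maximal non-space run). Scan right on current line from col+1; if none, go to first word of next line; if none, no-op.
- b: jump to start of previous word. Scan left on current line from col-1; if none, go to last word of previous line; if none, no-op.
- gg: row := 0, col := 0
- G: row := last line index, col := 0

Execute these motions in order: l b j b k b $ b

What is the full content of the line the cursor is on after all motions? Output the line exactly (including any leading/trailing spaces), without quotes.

Answer:   blue  sand two  fire

Derivation:
After 1 (l): row=0 col=1 char='_'
After 2 (b): row=0 col=1 char='_'
After 3 (j): row=1 col=1 char='i'
After 4 (b): row=1 col=0 char='s'
After 5 (k): row=0 col=0 char='_'
After 6 (b): row=0 col=0 char='_'
After 7 ($): row=0 col=21 char='e'
After 8 (b): row=0 col=18 char='f'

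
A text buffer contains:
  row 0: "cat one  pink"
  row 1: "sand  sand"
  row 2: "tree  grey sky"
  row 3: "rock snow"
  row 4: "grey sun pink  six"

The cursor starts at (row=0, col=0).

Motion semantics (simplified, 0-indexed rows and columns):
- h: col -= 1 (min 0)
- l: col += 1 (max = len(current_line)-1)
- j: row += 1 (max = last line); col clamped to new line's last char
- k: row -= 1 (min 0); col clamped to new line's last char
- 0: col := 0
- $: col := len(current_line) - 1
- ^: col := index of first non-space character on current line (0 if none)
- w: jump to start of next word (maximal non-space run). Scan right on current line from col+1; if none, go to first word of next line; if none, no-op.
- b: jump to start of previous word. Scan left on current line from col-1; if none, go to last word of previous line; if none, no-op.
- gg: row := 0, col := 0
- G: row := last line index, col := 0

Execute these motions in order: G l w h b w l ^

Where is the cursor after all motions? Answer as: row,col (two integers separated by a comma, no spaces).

After 1 (G): row=4 col=0 char='g'
After 2 (l): row=4 col=1 char='r'
After 3 (w): row=4 col=5 char='s'
After 4 (h): row=4 col=4 char='_'
After 5 (b): row=4 col=0 char='g'
After 6 (w): row=4 col=5 char='s'
After 7 (l): row=4 col=6 char='u'
After 8 (^): row=4 col=0 char='g'

Answer: 4,0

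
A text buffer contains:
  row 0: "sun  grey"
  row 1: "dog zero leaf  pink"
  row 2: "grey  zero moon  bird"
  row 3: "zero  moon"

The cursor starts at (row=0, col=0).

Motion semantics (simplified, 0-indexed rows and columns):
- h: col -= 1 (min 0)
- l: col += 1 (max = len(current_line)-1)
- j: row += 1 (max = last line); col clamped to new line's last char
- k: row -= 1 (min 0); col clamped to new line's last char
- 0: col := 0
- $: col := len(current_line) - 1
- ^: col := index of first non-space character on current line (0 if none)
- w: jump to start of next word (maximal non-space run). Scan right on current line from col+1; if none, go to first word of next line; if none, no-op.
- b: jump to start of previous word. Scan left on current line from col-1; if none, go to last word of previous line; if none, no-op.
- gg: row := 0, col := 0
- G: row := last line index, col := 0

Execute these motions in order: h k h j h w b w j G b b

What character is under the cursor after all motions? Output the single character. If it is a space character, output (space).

After 1 (h): row=0 col=0 char='s'
After 2 (k): row=0 col=0 char='s'
After 3 (h): row=0 col=0 char='s'
After 4 (j): row=1 col=0 char='d'
After 5 (h): row=1 col=0 char='d'
After 6 (w): row=1 col=4 char='z'
After 7 (b): row=1 col=0 char='d'
After 8 (w): row=1 col=4 char='z'
After 9 (j): row=2 col=4 char='_'
After 10 (G): row=3 col=0 char='z'
After 11 (b): row=2 col=17 char='b'
After 12 (b): row=2 col=11 char='m'

Answer: m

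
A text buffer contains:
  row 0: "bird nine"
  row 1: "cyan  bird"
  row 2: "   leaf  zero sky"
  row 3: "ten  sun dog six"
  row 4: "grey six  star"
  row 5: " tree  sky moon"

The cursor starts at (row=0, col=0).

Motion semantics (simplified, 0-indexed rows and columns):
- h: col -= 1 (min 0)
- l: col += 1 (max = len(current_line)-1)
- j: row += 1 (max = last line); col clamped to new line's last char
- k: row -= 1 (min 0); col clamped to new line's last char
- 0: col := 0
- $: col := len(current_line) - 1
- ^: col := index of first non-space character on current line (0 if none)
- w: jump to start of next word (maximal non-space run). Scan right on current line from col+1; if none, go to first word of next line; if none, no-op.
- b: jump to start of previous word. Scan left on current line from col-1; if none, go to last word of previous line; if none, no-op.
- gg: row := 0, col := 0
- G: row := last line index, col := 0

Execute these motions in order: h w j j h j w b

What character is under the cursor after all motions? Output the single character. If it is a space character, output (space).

Answer: t

Derivation:
After 1 (h): row=0 col=0 char='b'
After 2 (w): row=0 col=5 char='n'
After 3 (j): row=1 col=5 char='_'
After 4 (j): row=2 col=5 char='a'
After 5 (h): row=2 col=4 char='e'
After 6 (j): row=3 col=4 char='_'
After 7 (w): row=3 col=5 char='s'
After 8 (b): row=3 col=0 char='t'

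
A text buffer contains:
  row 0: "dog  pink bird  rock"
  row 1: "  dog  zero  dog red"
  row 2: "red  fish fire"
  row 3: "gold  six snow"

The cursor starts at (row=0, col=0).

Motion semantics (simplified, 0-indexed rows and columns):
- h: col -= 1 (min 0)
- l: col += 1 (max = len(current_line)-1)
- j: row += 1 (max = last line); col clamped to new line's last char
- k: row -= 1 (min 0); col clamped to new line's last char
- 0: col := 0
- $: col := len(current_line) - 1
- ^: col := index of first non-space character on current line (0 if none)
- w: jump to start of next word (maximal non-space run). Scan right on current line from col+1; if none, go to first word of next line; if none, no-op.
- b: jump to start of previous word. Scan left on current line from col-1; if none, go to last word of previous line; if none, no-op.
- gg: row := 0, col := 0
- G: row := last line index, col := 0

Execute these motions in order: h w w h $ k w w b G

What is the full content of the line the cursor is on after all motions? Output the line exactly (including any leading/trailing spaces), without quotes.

After 1 (h): row=0 col=0 char='d'
After 2 (w): row=0 col=5 char='p'
After 3 (w): row=0 col=10 char='b'
After 4 (h): row=0 col=9 char='_'
After 5 ($): row=0 col=19 char='k'
After 6 (k): row=0 col=19 char='k'
After 7 (w): row=1 col=2 char='d'
After 8 (w): row=1 col=7 char='z'
After 9 (b): row=1 col=2 char='d'
After 10 (G): row=3 col=0 char='g'

Answer: gold  six snow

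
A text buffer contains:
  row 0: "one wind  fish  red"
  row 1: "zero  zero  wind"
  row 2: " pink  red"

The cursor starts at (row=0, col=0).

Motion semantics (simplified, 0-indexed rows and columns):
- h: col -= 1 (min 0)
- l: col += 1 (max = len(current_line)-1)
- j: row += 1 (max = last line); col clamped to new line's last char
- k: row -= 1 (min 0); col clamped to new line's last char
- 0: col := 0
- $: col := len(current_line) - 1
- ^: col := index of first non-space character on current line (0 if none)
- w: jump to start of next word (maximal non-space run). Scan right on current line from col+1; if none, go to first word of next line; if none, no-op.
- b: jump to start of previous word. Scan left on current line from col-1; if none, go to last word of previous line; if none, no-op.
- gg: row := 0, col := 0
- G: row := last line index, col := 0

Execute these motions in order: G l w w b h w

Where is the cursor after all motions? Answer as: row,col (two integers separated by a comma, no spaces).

After 1 (G): row=2 col=0 char='_'
After 2 (l): row=2 col=1 char='p'
After 3 (w): row=2 col=7 char='r'
After 4 (w): row=2 col=7 char='r'
After 5 (b): row=2 col=1 char='p'
After 6 (h): row=2 col=0 char='_'
After 7 (w): row=2 col=1 char='p'

Answer: 2,1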